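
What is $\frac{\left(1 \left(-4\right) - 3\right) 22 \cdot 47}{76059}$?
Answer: $- \frac{7238}{76059} \approx -0.095163$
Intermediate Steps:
$\frac{\left(1 \left(-4\right) - 3\right) 22 \cdot 47}{76059} = \left(-4 - 3\right) 22 \cdot 47 \cdot \frac{1}{76059} = \left(-7\right) 22 \cdot 47 \cdot \frac{1}{76059} = \left(-154\right) 47 \cdot \frac{1}{76059} = \left(-7238\right) \frac{1}{76059} = - \frac{7238}{76059}$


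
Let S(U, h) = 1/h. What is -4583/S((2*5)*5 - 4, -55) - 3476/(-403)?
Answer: 101585671/403 ≈ 2.5207e+5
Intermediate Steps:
-4583/S((2*5)*5 - 4, -55) - 3476/(-403) = -4583/(1/(-55)) - 3476/(-403) = -4583/(-1/55) - 3476*(-1/403) = -4583*(-55) + 3476/403 = 252065 + 3476/403 = 101585671/403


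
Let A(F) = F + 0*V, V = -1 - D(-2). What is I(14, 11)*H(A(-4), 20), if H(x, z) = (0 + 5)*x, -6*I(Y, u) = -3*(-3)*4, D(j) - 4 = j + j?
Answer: 120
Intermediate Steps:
D(j) = 4 + 2*j (D(j) = 4 + (j + j) = 4 + 2*j)
I(Y, u) = -6 (I(Y, u) = -(-3*(-3))*4/6 = -3*4/2 = -1/6*36 = -6)
V = -1 (V = -1 - (4 + 2*(-2)) = -1 - (4 - 4) = -1 - 1*0 = -1 + 0 = -1)
A(F) = F (A(F) = F + 0*(-1) = F + 0 = F)
H(x, z) = 5*x
I(14, 11)*H(A(-4), 20) = -30*(-4) = -6*(-20) = 120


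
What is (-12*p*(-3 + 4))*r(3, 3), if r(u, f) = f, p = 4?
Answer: -144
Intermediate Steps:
(-12*p*(-3 + 4))*r(3, 3) = -48*(-3 + 4)*3 = -48*3 = -144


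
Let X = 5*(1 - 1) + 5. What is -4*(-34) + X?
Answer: 141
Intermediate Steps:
X = 5 (X = 5*0 + 5 = 0 + 5 = 5)
-4*(-34) + X = -4*(-34) + 5 = 136 + 5 = 141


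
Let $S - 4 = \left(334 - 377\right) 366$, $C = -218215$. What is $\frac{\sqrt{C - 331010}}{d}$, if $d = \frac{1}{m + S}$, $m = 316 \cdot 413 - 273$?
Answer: $1717515 i \sqrt{2441} \approx 8.4856 \cdot 10^{7} i$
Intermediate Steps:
$m = 130235$ ($m = 130508 - 273 = 130235$)
$S = -15734$ ($S = 4 + \left(334 - 377\right) 366 = 4 - 15738 = -15734$)
$d = \frac{1}{114501}$ ($d = \frac{1}{130235 - 15734} = \frac{1}{114501} \approx 8.7336 \cdot 10^{-6}$)
$\frac{\sqrt{C - 331010}}{d} = \sqrt{-218215 - 331010} \frac{1}{\frac{1}{114501}} = \sqrt{-549225} \cdot 114501 = 15 i \sqrt{2441} \cdot 114501 = 1717515 i \sqrt{2441}$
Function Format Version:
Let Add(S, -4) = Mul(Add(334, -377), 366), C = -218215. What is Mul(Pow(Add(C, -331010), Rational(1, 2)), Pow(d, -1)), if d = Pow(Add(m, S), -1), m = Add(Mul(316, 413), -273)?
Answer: Mul(1717515, I, Pow(2441, Rational(1, 2))) ≈ Mul(8.4856e+7, I)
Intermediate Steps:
m = 130235 (m = Add(130508, -273) = 130235)
S = -15734 (S = Add(4, Mul(Add(334, -377), 366)) = Add(4, Mul(-43, 366)) = Add(4, -15738) = -15734)
d = Rational(1, 114501) (d = Pow(Add(130235, -15734), -1) = Pow(114501, -1) = Rational(1, 114501) ≈ 8.7336e-6)
Mul(Pow(Add(C, -331010), Rational(1, 2)), Pow(d, -1)) = Mul(Pow(Add(-218215, -331010), Rational(1, 2)), Pow(Rational(1, 114501), -1)) = Mul(Pow(-549225, Rational(1, 2)), 114501) = Mul(Mul(15, I, Pow(2441, Rational(1, 2))), 114501) = Mul(1717515, I, Pow(2441, Rational(1, 2)))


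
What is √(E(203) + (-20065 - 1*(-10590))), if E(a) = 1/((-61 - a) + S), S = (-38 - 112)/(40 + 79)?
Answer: I*√9441010829454/31566 ≈ 97.34*I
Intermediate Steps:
S = -150/119 ≈ -1.2605
E(a) = 1/(-7409/119 - a) (E(a) = 1/((-61 - a) - 150/119) = 1/(-7409/119 - a))
√(E(203) + (-20065 - 1*(-10590))) = √(-119/(7409 + 119*203) + (-20065 - 1*(-10590))) = √(-119/(7409 + 24157) + (-20065 + 10590)) = √(-119/31566 - 9475) = √(-299087969/31566) = I*√9441010829454/31566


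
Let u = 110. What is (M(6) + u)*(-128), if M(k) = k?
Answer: -14848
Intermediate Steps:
(M(6) + u)*(-128) = (6 + 110)*(-128) = 116*(-128) = -14848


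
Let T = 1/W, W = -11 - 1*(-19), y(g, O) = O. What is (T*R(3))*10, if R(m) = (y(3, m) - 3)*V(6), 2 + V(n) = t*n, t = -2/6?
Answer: 0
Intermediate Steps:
t = -⅓ (t = -2*⅙ = -⅓ ≈ -0.33333)
W = 8 (W = -11 + 19 = 8)
V(n) = -2 - n/3
R(m) = 12 - 4*m (R(m) = (m - 3)*(-2 - ⅓*6) = (-3 + m)*(-2 - 2) = (-3 + m)*(-4) = 12 - 4*m)
T = ⅛ (T = 1/8 = ⅛ ≈ 0.12500)
(T*R(3))*10 = ((12 - 4*3)/8)*10 = ((12 - 12)/8)*10 = ((⅛)*0)*10 = 0*10 = 0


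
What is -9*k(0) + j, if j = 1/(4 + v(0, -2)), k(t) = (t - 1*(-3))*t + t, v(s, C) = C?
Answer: ½ ≈ 0.50000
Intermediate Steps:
k(t) = t + t*(3 + t) (k(t) = (t + 3)*t + t = (3 + t)*t + t = t*(3 + t) + t = t + t*(3 + t))
j = ½ (j = 1/(4 - 2) = 1/2 = ½ ≈ 0.50000)
-9*k(0) + j = -0*(4 + 0) + ½ = -0*4 + ½ = -9*0 + ½ = 0 + ½ = ½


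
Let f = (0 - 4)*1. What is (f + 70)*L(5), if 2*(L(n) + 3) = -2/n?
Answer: -1056/5 ≈ -211.20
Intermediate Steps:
L(n) = -3 - 1/n (L(n) = -3 + (-2/n)/2 = -3 - 1/n)
f = -4 (f = -4*1 = -4)
(f + 70)*L(5) = (-4 + 70)*(-3 - 1/5) = 66*(-3 - 1*1/5) = 66*(-3 - 1/5) = 66*(-16/5) = -1056/5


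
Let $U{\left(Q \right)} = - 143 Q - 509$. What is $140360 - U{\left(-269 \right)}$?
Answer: $102402$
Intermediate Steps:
$U{\left(Q \right)} = -509 - 143 Q$
$140360 - U{\left(-269 \right)} = 140360 - \left(-509 - -38467\right) = 140360 - \left(-509 + 38467\right) = 140360 - 37958 = 102402$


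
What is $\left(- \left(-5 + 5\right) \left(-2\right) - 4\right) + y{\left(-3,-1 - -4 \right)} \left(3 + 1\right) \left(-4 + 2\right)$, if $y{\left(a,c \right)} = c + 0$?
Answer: $-28$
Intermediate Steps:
$y{\left(a,c \right)} = c$
$\left(- \left(-5 + 5\right) \left(-2\right) - 4\right) + y{\left(-3,-1 - -4 \right)} \left(3 + 1\right) \left(-4 + 2\right) = \left(- \left(-5 + 5\right) \left(-2\right) - 4\right) + \left(-1 - -4\right) \left(3 + 1\right) \left(-4 + 2\right) = \left(- 0 \left(-2\right) - 4\right) + \left(-1 + 4\right) 4 \left(-2\right) = \left(\left(-1\right) 0 - 4\right) + 3 \left(-8\right) = \left(0 - 4\right) - 24 = -4 - 24 = -28$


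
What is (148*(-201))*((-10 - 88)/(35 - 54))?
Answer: -2915304/19 ≈ -1.5344e+5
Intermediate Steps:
(148*(-201))*((-10 - 88)/(35 - 54)) = -(-2915304)/(-19) = -(-2915304)*(-1)/19 = -29748*98/19 = -2915304/19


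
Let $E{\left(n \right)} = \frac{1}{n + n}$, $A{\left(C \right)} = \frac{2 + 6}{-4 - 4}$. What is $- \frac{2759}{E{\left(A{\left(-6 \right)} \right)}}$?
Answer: $5518$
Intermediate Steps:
$A{\left(C \right)} = -1$ ($A{\left(C \right)} = \frac{8}{-8} = 8 \left(- \frac{1}{8}\right) = -1$)
$E{\left(n \right)} = \frac{1}{2 n}$
$- \frac{2759}{E{\left(A{\left(-6 \right)} \right)}} = - \frac{2759}{\frac{1}{2} \frac{1}{-1}} = - \frac{2759}{\frac{1}{2} \left(-1\right)} = - \frac{2759}{- \frac{1}{2}} = \left(-2759\right) \left(-2\right) = 5518$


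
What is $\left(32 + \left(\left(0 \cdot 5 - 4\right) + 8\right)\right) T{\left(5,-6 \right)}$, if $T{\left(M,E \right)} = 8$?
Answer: $288$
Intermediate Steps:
$\left(32 + \left(\left(0 \cdot 5 - 4\right) + 8\right)\right) T{\left(5,-6 \right)} = \left(32 + \left(\left(0 \cdot 5 - 4\right) + 8\right)\right) 8 = \left(32 + \left(\left(0 - 4\right) + 8\right)\right) 8 = \left(32 + \left(-4 + 8\right)\right) 8 = \left(32 + 4\right) 8 = 36 \cdot 8 = 288$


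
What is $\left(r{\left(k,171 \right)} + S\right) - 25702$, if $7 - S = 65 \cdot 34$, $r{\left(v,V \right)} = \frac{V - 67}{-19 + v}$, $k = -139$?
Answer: $- \frac{2204547}{79} \approx -27906.0$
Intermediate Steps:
$r{\left(v,V \right)} = \frac{-67 + V}{-19 + v}$
$S = -2203$ ($S = 7 - 65 \cdot 34 = 7 - 2210 = -2203$)
$\left(r{\left(k,171 \right)} + S\right) - 25702 = \left(\frac{-67 + 171}{-19 - 139} - 2203\right) - 25702 = \left(\frac{1}{-158} \cdot 104 - 2203\right) - 25702 = \left(\left(- \frac{1}{158}\right) 104 - 2203\right) - 25702 = \left(- \frac{52}{79} - 2203\right) - 25702 = - \frac{174089}{79} - 25702 = - \frac{2204547}{79}$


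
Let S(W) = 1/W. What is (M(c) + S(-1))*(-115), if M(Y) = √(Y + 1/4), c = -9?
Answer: 115 - 115*I*√35/2 ≈ 115.0 - 340.17*I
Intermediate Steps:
M(Y) = √(¼ + Y) (M(Y) = √(Y + ¼) = √(¼ + Y))
(M(c) + S(-1))*(-115) = (√(1 + 4*(-9))/2 + 1/(-1))*(-115) = (√(1 - 36)/2 - 1)*(-115) = (√(-35)/2 - 1)*(-115) = ((I*√35)/2 - 1)*(-115) = (I*√35/2 - 1)*(-115) = (-1 + I*√35/2)*(-115) = 115 - 115*I*√35/2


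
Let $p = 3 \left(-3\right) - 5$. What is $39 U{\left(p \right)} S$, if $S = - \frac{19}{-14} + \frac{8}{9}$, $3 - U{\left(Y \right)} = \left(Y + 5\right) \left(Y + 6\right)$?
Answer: $- \frac{84617}{14} \approx -6044.1$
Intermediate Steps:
$p = -14$ ($p = -9 - 5 = -14$)
$U{\left(Y \right)} = 3 - \left(5 + Y\right) \left(6 + Y\right)$ ($U{\left(Y \right)} = 3 - \left(Y + 5\right) \left(Y + 6\right) = 3 - \left(5 + Y\right) \left(6 + Y\right)$)
$S = \frac{283}{126}$ ($S = \left(-19\right) \left(- \frac{1}{14}\right) + 8 \cdot \frac{1}{9} = \frac{19}{14} + \frac{8}{9} = \frac{283}{126} \approx 2.246$)
$39 U{\left(p \right)} S = 39 \left(-27 - \left(-14\right)^{2} - -154\right) \frac{283}{126} = 39 \left(-27 - 196 + 154\right) \frac{283}{126} = 39 \left(-69\right) \frac{283}{126} = \left(-2691\right) \frac{283}{126} = - \frac{84617}{14}$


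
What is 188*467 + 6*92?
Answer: 88348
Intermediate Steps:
188*467 + 6*92 = 87796 + 552 = 88348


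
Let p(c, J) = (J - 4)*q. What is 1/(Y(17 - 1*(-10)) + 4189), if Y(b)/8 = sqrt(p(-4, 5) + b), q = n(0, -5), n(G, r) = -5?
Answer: 4189/17546313 - 8*sqrt(22)/17546313 ≈ 0.00023660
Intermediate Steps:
q = -5
p(c, J) = 20 - 5*J (p(c, J) = (J - 4)*(-5) = (-4 + J)*(-5) = 20 - 5*J)
Y(b) = 8*sqrt(-5 + b) (Y(b) = 8*sqrt((20 - 5*5) + b) = 8*sqrt((20 - 25) + b) = 8*sqrt(-5 + b))
1/(Y(17 - 1*(-10)) + 4189) = 1/(8*sqrt(-5 + (17 - 1*(-10))) + 4189) = 1/(8*sqrt(-5 + (17 + 10)) + 4189) = 1/(8*sqrt(-5 + 27) + 4189) = 1/(8*sqrt(22) + 4189) = 1/(4189 + 8*sqrt(22))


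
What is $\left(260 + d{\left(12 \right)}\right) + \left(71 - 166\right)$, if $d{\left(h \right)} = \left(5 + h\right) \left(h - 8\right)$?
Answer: $233$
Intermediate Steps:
$d{\left(h \right)} = \left(-8 + h\right) \left(5 + h\right)$ ($d{\left(h \right)} = \left(5 + h\right) \left(-8 + h\right) = \left(-8 + h\right) \left(5 + h\right)$)
$\left(260 + d{\left(12 \right)}\right) + \left(71 - 166\right) = \left(260 - \left(76 - 144\right)\right) + \left(71 - 166\right) = \left(260 - -68\right) + \left(71 - 166\right) = \left(260 + 68\right) - 95 = 328 - 95 = 233$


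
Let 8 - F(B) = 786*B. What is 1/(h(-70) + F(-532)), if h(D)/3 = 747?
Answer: 1/420401 ≈ 2.3787e-6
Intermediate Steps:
F(B) = 8 - 786*B
h(D) = 2241 (h(D) = 3*747 = 2241)
1/(h(-70) + F(-532)) = 1/(2241 + (8 - 786*(-532))) = 1/(2241 + (8 + 418152)) = 1/(2241 + 418160) = 1/420401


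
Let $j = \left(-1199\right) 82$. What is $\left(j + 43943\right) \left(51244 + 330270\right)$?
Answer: $-20744823750$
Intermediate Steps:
$j = -98318$
$\left(j + 43943\right) \left(51244 + 330270\right) = \left(-98318 + 43943\right) \left(51244 + 330270\right) = \left(-54375\right) 381514 = -20744823750$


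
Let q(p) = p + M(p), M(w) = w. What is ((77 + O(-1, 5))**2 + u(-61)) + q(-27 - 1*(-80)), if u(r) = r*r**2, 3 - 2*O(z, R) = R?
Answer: -221099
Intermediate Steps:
O(z, R) = 3/2 - R/2
u(r) = r**3
q(p) = 2*p (q(p) = p + p = 2*p)
((77 + O(-1, 5))**2 + u(-61)) + q(-27 - 1*(-80)) = ((77 + (3/2 - 1/2*5))**2 + (-61)**3) + 2*(-27 - 1*(-80)) = ((77 + (3/2 - 5/2))**2 - 226981) + 2*(-27 + 80) = ((77 - 1)**2 - 226981) + 2*53 = (76**2 - 226981) + 106 = (5776 - 226981) + 106 = -221205 + 106 = -221099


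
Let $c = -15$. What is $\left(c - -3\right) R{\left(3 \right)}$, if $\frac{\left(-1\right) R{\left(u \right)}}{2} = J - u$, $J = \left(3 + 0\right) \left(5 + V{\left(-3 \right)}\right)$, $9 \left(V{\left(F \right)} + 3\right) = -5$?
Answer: $32$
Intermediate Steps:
$V{\left(F \right)} = - \frac{32}{9}$ ($V{\left(F \right)} = -3 + \frac{1}{9} \left(-5\right) = -3 - \frac{5}{9} = - \frac{32}{9}$)
$J = \frac{13}{3}$ ($J = \left(3 + 0\right) \left(5 - \frac{32}{9}\right) = 3 \cdot \frac{13}{9} = \frac{13}{3} \approx 4.3333$)
$R{\left(u \right)} = - \frac{26}{3} + 2 u$ ($R{\left(u \right)} = - 2 \left(\frac{13}{3} - u\right) = - \frac{26}{3} + 2 u$)
$\left(c - -3\right) R{\left(3 \right)} = \left(-15 - -3\right) \left(- \frac{26}{3} + 2 \cdot 3\right) = \left(-15 + 3\right) \left(- \frac{26}{3} + 6\right) = \left(-12\right) \left(- \frac{8}{3}\right) = 32$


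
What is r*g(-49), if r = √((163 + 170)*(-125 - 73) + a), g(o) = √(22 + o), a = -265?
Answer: -21*√4053 ≈ -1336.9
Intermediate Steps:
r = 7*I*√1351 (r = √((163 + 170)*(-125 - 73) - 265) = √(333*(-198) - 265) = √(-65934 - 265) = √(-66199) = 7*I*√1351 ≈ 257.29*I)
r*g(-49) = (7*I*√1351)*√(22 - 49) = (7*I*√1351)*√(-27) = (7*I*√1351)*(3*I*√3) = -21*√4053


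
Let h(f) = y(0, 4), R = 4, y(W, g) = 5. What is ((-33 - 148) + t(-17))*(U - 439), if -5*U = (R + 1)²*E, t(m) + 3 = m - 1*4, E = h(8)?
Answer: 95120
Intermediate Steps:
h(f) = 5
E = 5
t(m) = -7 + m (t(m) = -3 + (m - 1*4) = -3 + (m - 4) = -3 + (-4 + m) = -7 + m)
U = -25 (U = -(4 + 1)²*5/5 = -5²*5/5 = -5*5 = -⅕*125 = -25)
((-33 - 148) + t(-17))*(U - 439) = ((-33 - 148) + (-7 - 17))*(-25 - 439) = (-181 - 24)*(-464) = -205*(-464) = 95120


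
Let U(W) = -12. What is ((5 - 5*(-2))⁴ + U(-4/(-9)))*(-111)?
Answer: -5618043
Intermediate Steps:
((5 - 5*(-2))⁴ + U(-4/(-9)))*(-111) = ((5 - 5*(-2))⁴ - 12)*(-111) = ((5 + 10)⁴ - 12)*(-111) = (15⁴ - 12)*(-111) = (50625 - 12)*(-111) = 50613*(-111) = -5618043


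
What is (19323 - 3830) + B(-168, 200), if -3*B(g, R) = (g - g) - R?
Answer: 46679/3 ≈ 15560.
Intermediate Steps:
B(g, R) = R/3 (B(g, R) = -((g - g) - R)/3 = -(0 - R)/3 = -(-1)*R/3 = R/3)
(19323 - 3830) + B(-168, 200) = (19323 - 3830) + (⅓)*200 = 15493 + 200/3 = 46679/3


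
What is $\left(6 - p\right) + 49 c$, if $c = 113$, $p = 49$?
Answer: $5494$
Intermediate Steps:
$\left(6 - p\right) + 49 c = \left(6 - 49\right) + 49 \cdot 113 = \left(6 - 49\right) + 5537 = -43 + 5537 = 5494$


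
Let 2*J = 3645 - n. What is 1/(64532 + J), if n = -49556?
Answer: 2/182265 ≈ 1.0973e-5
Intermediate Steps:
J = 53201/2 (J = (3645 - 1*(-49556))/2 = (3645 + 49556)/2 = (1/2)*53201 = 53201/2 ≈ 26601.)
1/(64532 + J) = 1/(64532 + 53201/2) = 1/(182265/2) = 2/182265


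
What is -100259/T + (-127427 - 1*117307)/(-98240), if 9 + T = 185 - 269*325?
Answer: 15601120463/4285670880 ≈ 3.6403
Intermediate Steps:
T = -87249 (T = -9 + (185 - 269*325) = -9 + (185 - 87425) = -9 - 87240 = -87249)
-100259/T + (-127427 - 1*117307)/(-98240) = -100259/(-87249) + (-127427 - 1*117307)/(-98240) = -100259*(-1/87249) + (-127427 - 117307)*(-1/98240) = 100259/87249 - 244734*(-1/98240) = 100259/87249 + 122367/49120 = 15601120463/4285670880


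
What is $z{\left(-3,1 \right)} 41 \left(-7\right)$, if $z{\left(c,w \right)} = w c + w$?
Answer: $574$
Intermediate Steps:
$z{\left(c,w \right)} = w + c w$ ($z{\left(c,w \right)} = c w + w = w + c w$)
$z{\left(-3,1 \right)} 41 \left(-7\right) = 1 \left(1 - 3\right) 41 \left(-7\right) = 1 \left(-2\right) 41 \left(-7\right) = \left(-2\right) 41 \left(-7\right) = \left(-82\right) \left(-7\right) = 574$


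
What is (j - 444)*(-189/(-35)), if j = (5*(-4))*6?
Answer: -15228/5 ≈ -3045.6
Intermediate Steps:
j = -120 (j = -20*6 = -120)
(j - 444)*(-189/(-35)) = (-120 - 444)*(-189/(-35)) = -(-106596)*(-1)/35 = -564*27/5 = -15228/5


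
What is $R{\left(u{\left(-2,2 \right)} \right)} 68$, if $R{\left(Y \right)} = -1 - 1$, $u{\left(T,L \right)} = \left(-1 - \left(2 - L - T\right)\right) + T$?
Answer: $-136$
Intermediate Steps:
$u{\left(T,L \right)} = -3 + L + 2 T$ ($u{\left(T,L \right)} = \left(-1 - \left(2 - L - T\right)\right) + T = \left(-1 + \left(-2 + L + T\right)\right) + T = \left(-3 + L + T\right) + T = -3 + L + 2 T$)
$R{\left(Y \right)} = -2$ ($R{\left(Y \right)} = -1 - 1 = -2$)
$R{\left(u{\left(-2,2 \right)} \right)} 68 = \left(-2\right) 68 = -136$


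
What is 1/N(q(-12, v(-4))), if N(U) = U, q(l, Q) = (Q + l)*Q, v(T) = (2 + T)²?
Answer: -1/32 ≈ -0.031250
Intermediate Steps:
q(l, Q) = Q*(Q + l)
1/N(q(-12, v(-4))) = 1/((2 - 4)²*((2 - 4)² - 12)) = 1/((-2)²*((-2)² - 12)) = 1/(4*(4 - 12)) = 1/(4*(-8)) = 1/(-32) = -1/32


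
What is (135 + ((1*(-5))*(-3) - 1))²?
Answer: 22201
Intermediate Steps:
(135 + ((1*(-5))*(-3) - 1))² = (135 + (-5*(-3) - 1))² = (135 + (15 - 1))² = (135 + 14)² = 149² = 22201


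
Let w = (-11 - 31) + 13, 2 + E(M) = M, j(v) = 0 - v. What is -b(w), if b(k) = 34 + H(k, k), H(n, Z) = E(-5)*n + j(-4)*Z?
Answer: -121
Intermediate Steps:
j(v) = -v
E(M) = -2 + M
w = -29 (w = -42 + 13 = -29)
H(n, Z) = -7*n + 4*Z (H(n, Z) = (-2 - 5)*n + (-1*(-4))*Z = -7*n + 4*Z)
b(k) = 34 - 3*k (b(k) = 34 + (-7*k + 4*k) = 34 - 3*k)
-b(w) = -(34 - 3*(-29)) = -(34 + 87) = -1*121 = -121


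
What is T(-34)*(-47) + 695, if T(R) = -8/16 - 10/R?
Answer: 23959/34 ≈ 704.68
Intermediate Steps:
T(R) = -1/2 - 10/R (T(R) = -8*1/16 - 10/R = -1/2 - 10/R)
T(-34)*(-47) + 695 = ((1/2)*(-20 - 1*(-34))/(-34))*(-47) + 695 = ((1/2)*(-1/34)*(-20 + 34))*(-47) + 695 = ((1/2)*(-1/34)*14)*(-47) + 695 = -7/34*(-47) + 695 = 329/34 + 695 = 23959/34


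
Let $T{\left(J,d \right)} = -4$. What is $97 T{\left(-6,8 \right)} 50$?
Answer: $-19400$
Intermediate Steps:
$97 T{\left(-6,8 \right)} 50 = 97 \left(-4\right) 50 = \left(-388\right) 50 = -19400$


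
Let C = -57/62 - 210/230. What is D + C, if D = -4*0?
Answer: -2613/1426 ≈ -1.8324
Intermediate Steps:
D = 0
C = -2613/1426 (C = -57*1/62 - 210*1/230 = -57/62 - 21/23 = -2613/1426 ≈ -1.8324)
D + C = 0 - 2613/1426 = -2613/1426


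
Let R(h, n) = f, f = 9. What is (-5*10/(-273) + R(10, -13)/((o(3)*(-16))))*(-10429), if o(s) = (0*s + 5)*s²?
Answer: -38868883/21840 ≈ -1779.7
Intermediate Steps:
R(h, n) = 9
o(s) = 5*s² (o(s) = (0 + 5)*s² = 5*s²)
(-5*10/(-273) + R(10, -13)/((o(3)*(-16))))*(-10429) = (-5*10/(-273) + 9/(((5*3²)*(-16))))*(-10429) = (-50*(-1/273) + 9/(((5*9)*(-16))))*(-10429) = (50/273 + 9/((45*(-16))))*(-10429) = (50/273 + 9/(-720))*(-10429) = (50/273 + 9*(-1/720))*(-10429) = (50/273 - 1/80)*(-10429) = (3727/21840)*(-10429) = -38868883/21840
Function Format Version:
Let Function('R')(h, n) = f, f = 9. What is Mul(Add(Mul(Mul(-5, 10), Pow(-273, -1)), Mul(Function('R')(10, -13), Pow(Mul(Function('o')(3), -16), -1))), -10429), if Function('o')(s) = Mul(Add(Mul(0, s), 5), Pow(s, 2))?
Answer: Rational(-38868883, 21840) ≈ -1779.7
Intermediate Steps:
Function('R')(h, n) = 9
Function('o')(s) = Mul(5, Pow(s, 2)) (Function('o')(s) = Mul(Add(0, 5), Pow(s, 2)) = Mul(5, Pow(s, 2)))
Mul(Add(Mul(Mul(-5, 10), Pow(-273, -1)), Mul(Function('R')(10, -13), Pow(Mul(Function('o')(3), -16), -1))), -10429) = Mul(Add(Mul(Mul(-5, 10), Pow(-273, -1)), Mul(9, Pow(Mul(Mul(5, Pow(3, 2)), -16), -1))), -10429) = Mul(Add(Mul(-50, Rational(-1, 273)), Mul(9, Pow(Mul(Mul(5, 9), -16), -1))), -10429) = Mul(Add(Rational(50, 273), Mul(9, Pow(Mul(45, -16), -1))), -10429) = Mul(Add(Rational(50, 273), Mul(9, Pow(-720, -1))), -10429) = Mul(Add(Rational(50, 273), Mul(9, Rational(-1, 720))), -10429) = Mul(Add(Rational(50, 273), Rational(-1, 80)), -10429) = Mul(Rational(3727, 21840), -10429) = Rational(-38868883, 21840)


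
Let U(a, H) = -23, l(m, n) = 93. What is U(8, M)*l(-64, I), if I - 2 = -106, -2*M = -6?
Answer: -2139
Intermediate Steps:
M = 3 (M = -½*(-6) = 3)
I = -104 (I = 2 - 106 = -104)
U(8, M)*l(-64, I) = -23*93 = -2139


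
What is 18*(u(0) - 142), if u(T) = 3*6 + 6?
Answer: -2124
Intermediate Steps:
u(T) = 24 (u(T) = 18 + 6 = 24)
18*(u(0) - 142) = 18*(24 - 142) = 18*(-118) = -2124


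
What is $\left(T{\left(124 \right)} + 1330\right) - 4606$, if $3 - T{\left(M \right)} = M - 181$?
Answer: $-3216$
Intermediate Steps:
$T{\left(M \right)} = 184 - M$ ($T{\left(M \right)} = 3 - \left(M - 181\right) = 3 - \left(-181 + M\right) = 184 - M$)
$\left(T{\left(124 \right)} + 1330\right) - 4606 = \left(\left(184 - 124\right) + 1330\right) - 4606 = \left(60 + 1330\right) - 4606 = 1390 - 4606 = -3216$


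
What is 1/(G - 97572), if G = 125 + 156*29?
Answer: -1/92923 ≈ -1.0762e-5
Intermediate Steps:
G = 4649 (G = 125 + 4524 = 4649)
1/(G - 97572) = 1/(4649 - 97572) = 1/(-92923) = -1/92923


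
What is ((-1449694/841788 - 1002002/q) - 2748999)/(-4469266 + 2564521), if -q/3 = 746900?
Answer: 108023934295627388/74848318715275875 ≈ 1.4432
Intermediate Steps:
q = -2240700 (q = -3*746900 = -2240700)
((-1449694/841788 - 1002002/q) - 2748999)/(-4469266 + 2564521) = ((-1449694/841788 - 1002002/(-2240700)) - 2748999)/(-4469266 + 2564521) = ((-1449694*1/841788 - 1002002*(-1/2240700)) - 2748999)/(-1904745) = ((-724847/420894 + 501001/1120350) - 2748999)*(-1/1904745) = (-50101168463/39295716075 - 2748999)*(-1/1904745) = -108023934295627388/39295716075*(-1/1904745) = 108023934295627388/74848318715275875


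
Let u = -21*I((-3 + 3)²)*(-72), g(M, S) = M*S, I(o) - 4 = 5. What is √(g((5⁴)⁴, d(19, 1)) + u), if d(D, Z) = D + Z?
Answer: 2*√762939456527 ≈ 1.7469e+6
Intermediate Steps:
I(o) = 9 (I(o) = 4 + 5 = 9)
u = 13608 (u = -21*9*(-72) = -189*(-72) = 13608)
√(g((5⁴)⁴, d(19, 1)) + u) = √((5⁴)⁴*(19 + 1) + 13608) = √(625⁴*20 + 13608) = √(152587890625*20 + 13608) = √(3051757812500 + 13608) = √3051757826108 = 2*√762939456527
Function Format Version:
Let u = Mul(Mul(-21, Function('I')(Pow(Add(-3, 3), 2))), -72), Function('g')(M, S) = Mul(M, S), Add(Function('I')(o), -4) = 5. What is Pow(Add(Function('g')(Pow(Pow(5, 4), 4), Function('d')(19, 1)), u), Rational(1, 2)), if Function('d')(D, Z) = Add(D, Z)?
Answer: Mul(2, Pow(762939456527, Rational(1, 2))) ≈ 1.7469e+6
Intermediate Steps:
Function('I')(o) = 9 (Function('I')(o) = Add(4, 5) = 9)
u = 13608 (u = Mul(Mul(-21, 9), -72) = Mul(-189, -72) = 13608)
Pow(Add(Function('g')(Pow(Pow(5, 4), 4), Function('d')(19, 1)), u), Rational(1, 2)) = Pow(Add(Mul(Pow(Pow(5, 4), 4), Add(19, 1)), 13608), Rational(1, 2)) = Pow(Add(Mul(Pow(625, 4), 20), 13608), Rational(1, 2)) = Pow(Add(Mul(152587890625, 20), 13608), Rational(1, 2)) = Pow(Add(3051757812500, 13608), Rational(1, 2)) = Pow(3051757826108, Rational(1, 2)) = Mul(2, Pow(762939456527, Rational(1, 2)))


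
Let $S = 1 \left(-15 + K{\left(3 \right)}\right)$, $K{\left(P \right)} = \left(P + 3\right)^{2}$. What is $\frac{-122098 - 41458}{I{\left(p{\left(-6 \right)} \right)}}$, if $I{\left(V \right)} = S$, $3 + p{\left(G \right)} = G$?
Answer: $- \frac{163556}{21} \approx -7788.4$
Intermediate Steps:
$p{\left(G \right)} = -3 + G$
$K{\left(P \right)} = \left(3 + P\right)^{2}$
$S = 21$ ($S = 1 \left(-15 + \left(3 + 3\right)^{2}\right) = 1 \left(-15 + 6^{2}\right) = 1 \left(-15 + 36\right) = 1 \cdot 21 = 21$)
$I{\left(V \right)} = 21$
$\frac{-122098 - 41458}{I{\left(p{\left(-6 \right)} \right)}} = \frac{-122098 - 41458}{21} = \left(-163556\right) \frac{1}{21} = - \frac{163556}{21}$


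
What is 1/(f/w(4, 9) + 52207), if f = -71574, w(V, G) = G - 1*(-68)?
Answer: 77/3948365 ≈ 1.9502e-5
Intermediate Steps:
w(V, G) = 68 + G (w(V, G) = G + 68 = 68 + G)
1/(f/w(4, 9) + 52207) = 1/(-71574/(68 + 9) + 52207) = 1/(-71574/77 + 52207) = 1/(3948365/77) = 77/3948365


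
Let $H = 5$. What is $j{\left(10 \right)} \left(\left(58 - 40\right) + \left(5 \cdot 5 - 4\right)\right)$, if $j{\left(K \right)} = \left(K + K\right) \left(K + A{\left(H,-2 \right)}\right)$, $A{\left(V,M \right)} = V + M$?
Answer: $10140$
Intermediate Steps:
$A{\left(V,M \right)} = M + V$
$j{\left(K \right)} = 2 K \left(3 + K\right)$ ($j{\left(K \right)} = \left(K + K\right) \left(K + \left(-2 + 5\right)\right) = 2 K \left(K + 3\right) = 2 K \left(3 + K\right)$)
$j{\left(10 \right)} \left(\left(58 - 40\right) + \left(5 \cdot 5 - 4\right)\right) = 2 \cdot 10 \left(3 + 10\right) \left(\left(58 - 40\right) + \left(5 \cdot 5 - 4\right)\right) = 2 \cdot 10 \cdot 13 \left(18 + \left(25 - 4\right)\right) = 260 \left(18 + 21\right) = 260 \cdot 39 = 10140$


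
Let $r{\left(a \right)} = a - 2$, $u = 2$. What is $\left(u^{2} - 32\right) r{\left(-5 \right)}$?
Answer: $196$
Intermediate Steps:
$r{\left(a \right)} = -2 + a$ ($r{\left(a \right)} = a - 2 = -2 + a$)
$\left(u^{2} - 32\right) r{\left(-5 \right)} = \left(2^{2} - 32\right) \left(-2 - 5\right) = \left(4 - 32\right) \left(-7\right) = \left(-28\right) \left(-7\right) = 196$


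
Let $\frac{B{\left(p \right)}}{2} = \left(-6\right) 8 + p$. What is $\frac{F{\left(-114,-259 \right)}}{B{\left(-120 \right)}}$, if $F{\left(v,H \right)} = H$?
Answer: $\frac{37}{48} \approx 0.77083$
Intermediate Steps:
$B{\left(p \right)} = -96 + 2 p$ ($B{\left(p \right)} = 2 \left(\left(-6\right) 8 + p\right) = 2 \left(-48 + p\right) = -96 + 2 p$)
$\frac{F{\left(-114,-259 \right)}}{B{\left(-120 \right)}} = - \frac{259}{-96 + 2 \left(-120\right)} = - \frac{259}{-96 - 240} = - \frac{259}{-336} = \left(-259\right) \left(- \frac{1}{336}\right) = \frac{37}{48}$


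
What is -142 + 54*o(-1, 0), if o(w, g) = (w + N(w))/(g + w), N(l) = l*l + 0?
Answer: -142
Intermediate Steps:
N(l) = l² (N(l) = l² + 0 = l²)
o(w, g) = (w + w²)/(g + w)
-142 + 54*o(-1, 0) = -142 + 54*(-(1 - 1)/(0 - 1)) = -142 + 54*(-1*0/(-1)) = -142 + 54*(-1*(-1)*0) = -142 + 54*0 = -142 + 0 = -142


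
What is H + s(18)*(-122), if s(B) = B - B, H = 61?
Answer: 61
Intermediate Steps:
s(B) = 0
H + s(18)*(-122) = 61 + 0*(-122) = 61 + 0 = 61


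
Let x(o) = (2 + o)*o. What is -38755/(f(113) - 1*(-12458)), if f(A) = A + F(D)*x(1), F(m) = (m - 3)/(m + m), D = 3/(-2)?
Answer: -77510/25151 ≈ -3.0818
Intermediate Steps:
D = -3/2 (D = 3*(-½) = -3/2 ≈ -1.5000)
x(o) = o*(2 + o)
F(m) = (-3 + m)/(2*m) (F(m) = (-3 + m)/((2*m)) = (-3 + m)*(1/(2*m)) = (-3 + m)/(2*m))
f(A) = 9/2 + A (f(A) = A + ((-3 - 3/2)/(2*(-3/2)))*(1*(2 + 1)) = A + ((½)*(-⅔)*(-9/2))*(1*3) = A + (3/2)*3 = A + 9/2 = 9/2 + A)
-38755/(f(113) - 1*(-12458)) = -38755/((9/2 + 113) - 1*(-12458)) = -38755/(235/2 + 12458) = -38755/25151/2 = -38755*2/25151 = -77510/25151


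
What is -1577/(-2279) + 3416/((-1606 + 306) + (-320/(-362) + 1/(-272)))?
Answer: -282412093251/145760876819 ≈ -1.9375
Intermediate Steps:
-1577/(-2279) + 3416/((-1606 + 306) + (-320/(-362) + 1/(-272))) = -1577*(-1/2279) + 3416/(-1300 + (-320*(-1/362) + 1*(-1/272))) = 1577/2279 + 3416/(-1300 + (160/181 - 1/272)) = 1577/2279 + 3416/(-1300 + 43339/49232) = 1577/2279 + 3416/(-63958261/49232) = 1577/2279 + 3416*(-49232/63958261) = 1577/2279 - 168176512/63958261 = -282412093251/145760876819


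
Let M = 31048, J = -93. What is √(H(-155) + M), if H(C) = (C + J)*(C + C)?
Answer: 6*√2998 ≈ 328.52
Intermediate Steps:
H(C) = 2*C*(-93 + C) (H(C) = (C - 93)*(C + C) = (-93 + C)*(2*C) = 2*C*(-93 + C))
√(H(-155) + M) = √(2*(-155)*(-93 - 155) + 31048) = √(2*(-155)*(-248) + 31048) = √(76880 + 31048) = √107928 = 6*√2998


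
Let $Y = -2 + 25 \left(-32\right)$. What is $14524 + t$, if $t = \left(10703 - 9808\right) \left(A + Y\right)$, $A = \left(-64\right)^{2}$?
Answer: $2962654$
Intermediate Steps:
$A = 4096$
$Y = -802$ ($Y = -2 - 800 = -802$)
$t = 2948130$ ($t = \left(10703 - 9808\right) \left(4096 - 802\right) = 895 \cdot 3294 = 2948130$)
$14524 + t = 14524 + 2948130 = 2962654$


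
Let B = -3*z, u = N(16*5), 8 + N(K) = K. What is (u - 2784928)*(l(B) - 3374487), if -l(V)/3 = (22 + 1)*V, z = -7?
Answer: 9401495625216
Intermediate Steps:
N(K) = -8 + K
u = 72 (u = -8 + 16*5 = -8 + 80 = 72)
B = 21 (B = -3*(-7) = 21)
l(V) = -69*V (l(V) = -3*(22 + 1)*V = -69*V)
(u - 2784928)*(l(B) - 3374487) = (72 - 2784928)*(-69*21 - 3374487) = -2784856*(-1449 - 3374487) = -2784856*(-3375936) = 9401495625216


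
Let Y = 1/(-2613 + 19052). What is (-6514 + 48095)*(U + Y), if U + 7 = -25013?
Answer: -17686062497/17 ≈ -1.0404e+9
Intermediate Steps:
U = -25020 (U = -7 - 25013 = -25020)
Y = 1/16439 ≈ 6.0831e-5
(-6514 + 48095)*(U + Y) = (-6514 + 48095)*(-25020 + 1/16439) = 41581*(-411303779/16439) = -17686062497/17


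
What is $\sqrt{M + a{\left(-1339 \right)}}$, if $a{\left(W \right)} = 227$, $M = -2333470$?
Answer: $11 i \sqrt{19283} \approx 1527.5 i$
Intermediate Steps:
$\sqrt{M + a{\left(-1339 \right)}} = \sqrt{-2333470 + 227} = \sqrt{-2333243} = 11 i \sqrt{19283}$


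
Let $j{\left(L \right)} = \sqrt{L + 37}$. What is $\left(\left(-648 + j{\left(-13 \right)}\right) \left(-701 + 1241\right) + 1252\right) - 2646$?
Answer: $-351314 + 1080 \sqrt{6} \approx -3.4867 \cdot 10^{5}$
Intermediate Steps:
$j{\left(L \right)} = \sqrt{37 + L}$
$\left(\left(-648 + j{\left(-13 \right)}\right) \left(-701 + 1241\right) + 1252\right) - 2646 = \left(\left(-648 + \sqrt{37 - 13}\right) \left(-701 + 1241\right) + 1252\right) - 2646 = \left(\left(-648 + \sqrt{24}\right) 540 + 1252\right) - 2646 = \left(\left(-648 + 2 \sqrt{6}\right) 540 + 1252\right) - 2646 = \left(\left(-349920 + 1080 \sqrt{6}\right) + 1252\right) - 2646 = \left(-348668 + 1080 \sqrt{6}\right) - 2646 = -351314 + 1080 \sqrt{6}$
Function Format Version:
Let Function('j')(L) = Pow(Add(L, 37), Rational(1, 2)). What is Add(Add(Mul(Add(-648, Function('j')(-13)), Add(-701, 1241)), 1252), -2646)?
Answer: Add(-351314, Mul(1080, Pow(6, Rational(1, 2)))) ≈ -3.4867e+5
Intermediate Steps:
Function('j')(L) = Pow(Add(37, L), Rational(1, 2))
Add(Add(Mul(Add(-648, Function('j')(-13)), Add(-701, 1241)), 1252), -2646) = Add(Add(Mul(Add(-648, Pow(Add(37, -13), Rational(1, 2))), Add(-701, 1241)), 1252), -2646) = Add(Add(Mul(Add(-648, Pow(24, Rational(1, 2))), 540), 1252), -2646) = Add(Add(Mul(Add(-648, Mul(2, Pow(6, Rational(1, 2)))), 540), 1252), -2646) = Add(Add(Add(-349920, Mul(1080, Pow(6, Rational(1, 2)))), 1252), -2646) = Add(Add(-348668, Mul(1080, Pow(6, Rational(1, 2)))), -2646) = Add(-351314, Mul(1080, Pow(6, Rational(1, 2))))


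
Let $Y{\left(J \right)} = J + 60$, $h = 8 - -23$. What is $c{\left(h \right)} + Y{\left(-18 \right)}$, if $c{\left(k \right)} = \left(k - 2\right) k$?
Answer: $941$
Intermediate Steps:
$h = 31$ ($h = 8 + 23 = 31$)
$Y{\left(J \right)} = 60 + J$
$c{\left(k \right)} = k \left(-2 + k\right)$ ($c{\left(k \right)} = \left(-2 + k\right) k = k \left(-2 + k\right)$)
$c{\left(h \right)} + Y{\left(-18 \right)} = 31 \left(-2 + 31\right) + \left(60 - 18\right) = 31 \cdot 29 + 42 = 899 + 42 = 941$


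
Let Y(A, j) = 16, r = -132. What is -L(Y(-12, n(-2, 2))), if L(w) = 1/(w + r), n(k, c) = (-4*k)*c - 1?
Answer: 1/116 ≈ 0.0086207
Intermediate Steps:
n(k, c) = -1 - 4*c*k (n(k, c) = -4*c*k - 1 = -1 - 4*c*k)
L(w) = 1/(-132 + w) (L(w) = 1/(w - 132) = 1/(-132 + w))
-L(Y(-12, n(-2, 2))) = -1/(-132 + 16) = -1/(-116) = -1*(-1/116) = 1/116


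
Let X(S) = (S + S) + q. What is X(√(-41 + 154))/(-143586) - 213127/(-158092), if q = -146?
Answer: 15312567427/11349898956 - √113/71793 ≈ 1.3490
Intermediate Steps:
X(S) = -146 + 2*S (X(S) = (S + S) - 146 = 2*S - 146 = -146 + 2*S)
X(√(-41 + 154))/(-143586) - 213127/(-158092) = (-146 + 2*√(-41 + 154))/(-143586) - 213127/(-158092) = (-146 + 2*√113)*(-1/143586) - 213127*(-1/158092) = (73/71793 - √113/71793) + 213127/158092 = 15312567427/11349898956 - √113/71793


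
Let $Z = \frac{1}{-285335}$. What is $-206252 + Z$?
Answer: $- \frac{58850914421}{285335} \approx -2.0625 \cdot 10^{5}$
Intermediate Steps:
$Z = - \frac{1}{285335} \approx -3.5047 \cdot 10^{-6}$
$-206252 + Z = -206252 - \frac{1}{285335} = - \frac{58850914421}{285335}$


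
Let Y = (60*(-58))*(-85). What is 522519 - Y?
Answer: 226719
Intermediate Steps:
Y = 295800 (Y = -3480*(-85) = 295800)
522519 - Y = 522519 - 1*295800 = 522519 - 295800 = 226719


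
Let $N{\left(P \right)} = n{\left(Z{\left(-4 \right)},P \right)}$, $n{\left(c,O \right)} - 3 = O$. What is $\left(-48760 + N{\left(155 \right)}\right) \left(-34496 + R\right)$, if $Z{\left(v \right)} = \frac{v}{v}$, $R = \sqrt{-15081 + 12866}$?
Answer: $1676574592 - 48602 i \sqrt{2215} \approx 1.6766 \cdot 10^{9} - 2.2874 \cdot 10^{6} i$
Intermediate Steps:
$R = i \sqrt{2215}$ ($R = \sqrt{-2215} = i \sqrt{2215} \approx 47.064 i$)
$Z{\left(v \right)} = 1$
$n{\left(c,O \right)} = 3 + O$
$N{\left(P \right)} = 3 + P$
$\left(-48760 + N{\left(155 \right)}\right) \left(-34496 + R\right) = \left(-48760 + \left(3 + 155\right)\right) \left(-34496 + i \sqrt{2215}\right) = \left(-48760 + 158\right) \left(-34496 + i \sqrt{2215}\right) = - 48602 \left(-34496 + i \sqrt{2215}\right) = 1676574592 - 48602 i \sqrt{2215}$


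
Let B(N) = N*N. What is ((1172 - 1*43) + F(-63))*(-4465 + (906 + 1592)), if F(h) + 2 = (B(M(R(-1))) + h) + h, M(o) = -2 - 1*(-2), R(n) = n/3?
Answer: -1968967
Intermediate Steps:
R(n) = n/3 (R(n) = n*(1/3) = n/3)
M(o) = 0 (M(o) = -2 + 2 = 0)
B(N) = N**2
F(h) = -2 + 2*h (F(h) = -2 + ((0**2 + h) + h) = -2 + ((0 + h) + h) = -2 + (h + h) = -2 + 2*h)
((1172 - 1*43) + F(-63))*(-4465 + (906 + 1592)) = ((1172 - 1*43) + (-2 + 2*(-63)))*(-4465 + (906 + 1592)) = ((1172 - 43) + (-2 - 126))*(-4465 + 2498) = (1129 - 128)*(-1967) = 1001*(-1967) = -1968967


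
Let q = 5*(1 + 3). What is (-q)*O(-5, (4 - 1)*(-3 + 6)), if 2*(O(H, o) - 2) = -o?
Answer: 50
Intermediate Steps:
q = 20 (q = 5*4 = 20)
O(H, o) = 2 - o/2 (O(H, o) = 2 + (-o)/2 = 2 - o/2)
(-q)*O(-5, (4 - 1)*(-3 + 6)) = (-1*20)*(2 - (4 - 1)*(-3 + 6)/2) = -20*(2 - 3*3/2) = -20*(2 - ½*9) = -20*(2 - 9/2) = -20*(-5/2) = 50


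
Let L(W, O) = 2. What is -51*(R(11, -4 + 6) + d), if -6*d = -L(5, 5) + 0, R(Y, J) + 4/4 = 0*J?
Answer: 34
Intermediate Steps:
R(Y, J) = -1 (R(Y, J) = -1 + 0*J = -1 + 0 = -1)
d = ⅓ (d = -(-1*2 + 0)/6 = -(-2 + 0)/6 = -⅙*(-2) = ⅓ ≈ 0.33333)
-51*(R(11, -4 + 6) + d) = -51*(-1 + ⅓) = -51*(-⅔) = 34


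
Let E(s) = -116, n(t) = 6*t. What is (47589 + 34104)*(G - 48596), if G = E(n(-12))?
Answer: -3979429416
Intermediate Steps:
G = -116
(47589 + 34104)*(G - 48596) = (47589 + 34104)*(-116 - 48596) = 81693*(-48712) = -3979429416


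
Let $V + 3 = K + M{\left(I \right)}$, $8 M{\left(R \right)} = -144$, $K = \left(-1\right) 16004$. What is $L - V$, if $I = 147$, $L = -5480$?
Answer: $10545$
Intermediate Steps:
$K = -16004$
$M{\left(R \right)} = -18$ ($M{\left(R \right)} = \frac{1}{8} \left(-144\right) = -18$)
$V = -16025$ ($V = -3 - 16022 = -16025$)
$L - V = -5480 - -16025 = -5480 + 16025 = 10545$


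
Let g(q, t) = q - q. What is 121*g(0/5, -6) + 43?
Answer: 43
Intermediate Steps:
g(q, t) = 0
121*g(0/5, -6) + 43 = 121*0 + 43 = 0 + 43 = 43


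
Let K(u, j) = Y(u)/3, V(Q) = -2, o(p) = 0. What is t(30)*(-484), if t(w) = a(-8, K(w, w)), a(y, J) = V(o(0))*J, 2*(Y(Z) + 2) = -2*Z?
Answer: -30976/3 ≈ -10325.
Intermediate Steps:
Y(Z) = -2 - Z (Y(Z) = -2 + (-2*Z)/2 = -2 - Z)
K(u, j) = -⅔ - u/3 (K(u, j) = (-2 - u)/3 = (-2 - u)*(⅓) = -⅔ - u/3)
a(y, J) = -2*J
t(w) = 4/3 + 2*w/3 (t(w) = -2*(-⅔ - w/3) = 4/3 + 2*w/3)
t(30)*(-484) = (4/3 + (⅔)*30)*(-484) = (4/3 + 20)*(-484) = (64/3)*(-484) = -30976/3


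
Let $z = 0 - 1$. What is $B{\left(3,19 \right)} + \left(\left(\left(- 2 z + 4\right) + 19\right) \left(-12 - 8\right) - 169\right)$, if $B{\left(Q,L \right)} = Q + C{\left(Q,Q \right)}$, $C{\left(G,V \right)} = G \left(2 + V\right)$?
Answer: $-651$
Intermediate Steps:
$z = -1$ ($z = 0 - 1 = -1$)
$B{\left(Q,L \right)} = Q + Q \left(2 + Q\right)$
$B{\left(3,19 \right)} + \left(\left(\left(- 2 z + 4\right) + 19\right) \left(-12 - 8\right) - 169\right) = 3 \left(3 + 3\right) + \left(\left(\left(\left(-2\right) \left(-1\right) + 4\right) + 19\right) \left(-12 - 8\right) - 169\right) = 3 \cdot 6 + \left(\left(\left(2 + 4\right) + 19\right) \left(-20\right) - 169\right) = 18 + \left(\left(6 + 19\right) \left(-20\right) - 169\right) = 18 + \left(25 \left(-20\right) - 169\right) = 18 - 669 = -651$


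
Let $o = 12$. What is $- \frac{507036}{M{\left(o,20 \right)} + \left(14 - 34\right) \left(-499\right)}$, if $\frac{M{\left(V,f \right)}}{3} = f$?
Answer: $- \frac{126759}{2510} \approx -50.502$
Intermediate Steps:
$M{\left(V,f \right)} = 3 f$
$- \frac{507036}{M{\left(o,20 \right)} + \left(14 - 34\right) \left(-499\right)} = - \frac{507036}{3 \cdot 20 + \left(14 - 34\right) \left(-499\right)} = - \frac{507036}{60 + \left(14 - 34\right) \left(-499\right)} = - \frac{507036}{60 - -9980} = - \frac{507036}{60 + 9980} = - \frac{507036}{10040} = \left(-507036\right) \frac{1}{10040} = - \frac{126759}{2510}$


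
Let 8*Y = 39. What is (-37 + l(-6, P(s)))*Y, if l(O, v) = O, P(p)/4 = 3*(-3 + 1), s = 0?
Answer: -1677/8 ≈ -209.63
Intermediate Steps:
Y = 39/8 (Y = (1/8)*39 = 39/8 ≈ 4.8750)
P(p) = -24 (P(p) = 4*(3*(-3 + 1)) = 4*(3*(-2)) = 4*(-6) = -24)
(-37 + l(-6, P(s)))*Y = (-37 - 6)*(39/8) = -43*39/8 = -1677/8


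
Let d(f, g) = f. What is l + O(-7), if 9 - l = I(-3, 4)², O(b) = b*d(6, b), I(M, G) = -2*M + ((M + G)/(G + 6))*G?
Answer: -1849/25 ≈ -73.960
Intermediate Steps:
I(M, G) = -2*M + G*(G + M)/(6 + G) (I(M, G) = -2*M + ((G + M)/(6 + G))*G = -2*M + G*(G + M)/(6 + G))
O(b) = 6*b (O(b) = b*6 = 6*b)
l = -799/25 (l = 9 - ((4² - 12*(-3) - 1*4*(-3))/(6 + 4))² = 9 - ((16 + 36 + 12)/10)² = 9 - ((⅒)*64)² = 9 - (32/5)² = 9 - 1*1024/25 = 9 - 1024/25 = -799/25 ≈ -31.960)
l + O(-7) = -799/25 + 6*(-7) = -799/25 - 42 = -1849/25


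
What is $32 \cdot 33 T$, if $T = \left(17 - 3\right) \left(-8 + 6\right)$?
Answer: $-29568$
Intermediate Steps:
$T = -28$ ($T = 14 \left(-2\right) = -28$)
$32 \cdot 33 T = 32 \cdot 33 \left(-28\right) = 1056 \left(-28\right) = -29568$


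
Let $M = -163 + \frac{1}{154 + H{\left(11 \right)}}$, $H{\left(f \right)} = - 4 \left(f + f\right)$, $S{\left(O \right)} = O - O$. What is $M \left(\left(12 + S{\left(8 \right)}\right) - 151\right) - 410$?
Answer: $\frac{1468163}{66} \approx 22245.0$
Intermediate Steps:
$S{\left(O \right)} = 0$
$H{\left(f \right)} = - 8 f$ ($H{\left(f \right)} = - 4 \cdot 2 f = - 8 f$)
$M = - \frac{10757}{66}$ ($M = -163 + \frac{1}{154 - 88} = -163 + \frac{1}{66} = - \frac{10757}{66} \approx -162.98$)
$M \left(\left(12 + S{\left(8 \right)}\right) - 151\right) - 410 = - \frac{10757 \left(\left(12 + 0\right) - 151\right)}{66} - 410 = - \frac{10757 \left(12 - 151\right)}{66} - 410 = \left(- \frac{10757}{66}\right) \left(-139\right) - 410 = \frac{1495223}{66} - 410 = \frac{1468163}{66}$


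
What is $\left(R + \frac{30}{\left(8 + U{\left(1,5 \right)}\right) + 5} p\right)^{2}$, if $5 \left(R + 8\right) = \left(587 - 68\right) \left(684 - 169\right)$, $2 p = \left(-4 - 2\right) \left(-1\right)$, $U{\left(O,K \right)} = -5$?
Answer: $\frac{45727973281}{16} \approx 2.858 \cdot 10^{9}$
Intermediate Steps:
$p = 3$ ($p = \frac{\left(-4 - 2\right) \left(-1\right)}{2} = \frac{\left(-6\right) \left(-1\right)}{2} = \frac{1}{2} \cdot 6 = 3$)
$R = 53449$ ($R = -8 + \frac{\left(587 - 68\right) \left(684 - 169\right)}{5} = -8 + \frac{519 \cdot 515}{5} = -8 + \frac{1}{5} \cdot 267285 = -8 + 53457 = 53449$)
$\left(R + \frac{30}{\left(8 + U{\left(1,5 \right)}\right) + 5} p\right)^{2} = \left(53449 + \frac{30}{\left(8 - 5\right) + 5} \cdot 3\right)^{2} = \left(53449 + \frac{30}{3 + 5} \cdot 3\right)^{2} = \left(53449 + \frac{30}{8} \cdot 3\right)^{2} = \left(53449 + 30 \cdot \frac{1}{8} \cdot 3\right)^{2} = \left(53449 + \frac{15}{4} \cdot 3\right)^{2} = \left(53449 + \frac{45}{4}\right)^{2} = \left(\frac{213841}{4}\right)^{2} = \frac{45727973281}{16}$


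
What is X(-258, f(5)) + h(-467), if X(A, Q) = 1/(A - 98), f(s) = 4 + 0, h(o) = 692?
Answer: 246351/356 ≈ 692.00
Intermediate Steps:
f(s) = 4
X(A, Q) = 1/(-98 + A)
X(-258, f(5)) + h(-467) = 1/(-98 - 258) + 692 = 1/(-356) + 692 = -1/356 + 692 = 246351/356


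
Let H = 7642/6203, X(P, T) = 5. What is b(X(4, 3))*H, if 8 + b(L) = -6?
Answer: -106988/6203 ≈ -17.248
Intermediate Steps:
b(L) = -14 (b(L) = -8 - 6 = -14)
H = 7642/6203 (H = 7642*(1/6203) = 7642/6203 ≈ 1.2320)
b(X(4, 3))*H = -14*7642/6203 = -106988/6203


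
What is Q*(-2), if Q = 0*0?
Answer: 0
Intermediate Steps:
Q = 0
Q*(-2) = 0*(-2) = 0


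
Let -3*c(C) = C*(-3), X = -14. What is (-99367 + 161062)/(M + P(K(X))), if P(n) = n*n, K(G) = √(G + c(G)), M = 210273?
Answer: 12339/42049 ≈ 0.29344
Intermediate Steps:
c(C) = C (c(C) = -C*(-3)/3 = -(-1)*C = C)
K(G) = √2*√G (K(G) = √(G + G) = √(2*G) = √2*√G)
P(n) = n²
(-99367 + 161062)/(M + P(K(X))) = (-99367 + 161062)/(210273 + (√2*√(-14))²) = 61695/(210273 + (√2*(I*√14))²) = 61695/(210273 + (2*I*√7)²) = 61695/(210273 - 28) = 61695/210245 = 61695*(1/210245) = 12339/42049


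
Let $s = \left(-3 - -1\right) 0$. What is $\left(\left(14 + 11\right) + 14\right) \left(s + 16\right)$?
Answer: $624$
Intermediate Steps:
$s = 0$ ($s = \left(-3 + 1\right) 0 = \left(-2\right) 0 = 0$)
$\left(\left(14 + 11\right) + 14\right) \left(s + 16\right) = \left(\left(14 + 11\right) + 14\right) \left(0 + 16\right) = \left(25 + 14\right) 16 = 39 \cdot 16 = 624$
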